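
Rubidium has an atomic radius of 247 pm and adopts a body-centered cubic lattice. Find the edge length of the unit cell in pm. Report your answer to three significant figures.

In a BCC lattice, atoms touch along the body diagonal, so √3·a = 4r.
a = 4r/√3 = 4 × 247 / 1.7321 = 570 pm.

570 pm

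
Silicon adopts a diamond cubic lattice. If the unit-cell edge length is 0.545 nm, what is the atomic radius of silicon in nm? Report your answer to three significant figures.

0.118 nm

In a diamond cubic lattice, nearest neighbors lie along the body diagonal with √3·a = 8r.
r = √3·a/8 = 1.7321 × 0.545 / 8 = 0.118 nm.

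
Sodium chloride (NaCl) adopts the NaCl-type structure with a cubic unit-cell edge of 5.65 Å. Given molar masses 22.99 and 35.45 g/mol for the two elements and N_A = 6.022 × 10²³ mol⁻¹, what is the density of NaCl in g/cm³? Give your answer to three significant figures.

The NaCl-type structure contains Z = 4 formula units per cell; M(NaCl) = 22.99 + 35.45 = 58.44 g/mol.
a³ = (5.650 × 10^-8 cm)³ = 1.804 × 10^-22 cm³.
ρ = 4 × 58.44 / (6.022 × 10²³ × 1.804 × 10^-22) = 2.152 g/cm³.

2.15 g/cm³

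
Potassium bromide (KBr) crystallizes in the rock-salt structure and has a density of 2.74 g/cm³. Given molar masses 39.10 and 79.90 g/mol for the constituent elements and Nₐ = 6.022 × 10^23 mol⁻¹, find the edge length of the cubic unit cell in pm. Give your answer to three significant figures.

661 pm

M(KBr) = 119.0 g/mol; Z = 4 formula units per cell.
a³ = Z·M/(N_A·ρ) = 4 × 119.0 / (6.022 × 10²³ × 2.74) = 2.885 × 10^-22 cm³, so a = 6.608 × 10^-8 cm = 661 pm.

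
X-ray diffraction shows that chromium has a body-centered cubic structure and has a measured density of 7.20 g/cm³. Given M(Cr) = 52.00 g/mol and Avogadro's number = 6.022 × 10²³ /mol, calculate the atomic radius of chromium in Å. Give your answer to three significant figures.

1.25 Å

For a BCC cell (Z = 2), a³ = Z·M/(N_A·ρ) = 2 × 52.00 / (6.022 × 10²³ × 7.200) = 2.399 × 10^-23 cm³, so a = 2.884 × 10^-8 cm = 2.884 Å.
Atoms touch along the body diagonal, so √3·a = 4r, so r = 0.4330 × a = 1.25 Å.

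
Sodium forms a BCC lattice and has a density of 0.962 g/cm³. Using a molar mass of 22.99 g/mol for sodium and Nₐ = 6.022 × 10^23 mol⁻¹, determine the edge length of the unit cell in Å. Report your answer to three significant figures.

With Z = 2 atoms per BCC cell, a³ = Z·M/(N_A·ρ) = 2 × 22.99 / (6.022 × 10²³ × 0.9620 g/cm³) = 7.937 × 10^-23 cm³.
a = (7.937 × 10^-23)^(1/3) = 4.298 × 10^-8 cm = 4.30 Å.

4.30 Å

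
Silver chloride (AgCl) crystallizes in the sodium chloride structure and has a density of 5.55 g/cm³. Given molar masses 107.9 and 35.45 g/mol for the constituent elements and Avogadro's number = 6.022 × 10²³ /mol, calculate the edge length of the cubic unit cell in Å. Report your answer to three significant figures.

M(AgCl) = 143.35 g/mol; Z = 4 formula units per cell.
a³ = Z·M/(N_A·ρ) = 4 × 143.35 / (6.022 × 10²³ × 5.55) = 1.716 × 10^-22 cm³, so a = 5.557 × 10^-8 cm = 5.56 Å.

5.56 Å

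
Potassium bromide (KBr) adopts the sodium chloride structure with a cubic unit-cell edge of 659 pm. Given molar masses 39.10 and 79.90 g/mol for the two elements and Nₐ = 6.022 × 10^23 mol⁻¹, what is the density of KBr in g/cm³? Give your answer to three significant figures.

The sodium chloride structure contains Z = 4 formula units per cell; M(KBr) = 39.10 + 79.90 = 119.0 g/mol.
a³ = (6.590 × 10^-8 cm)³ = 2.862 × 10^-22 cm³.
ρ = 4 × 119.0 / (6.022 × 10²³ × 2.862 × 10^-22) = 2.762 g/cm³.

2.76 g/cm³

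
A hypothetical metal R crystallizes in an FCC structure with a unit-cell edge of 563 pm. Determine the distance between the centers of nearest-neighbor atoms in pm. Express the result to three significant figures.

In an FCC structure, atoms touch along the face diagonal, so √2·a = 4r; the nearest-neighbor distance equals 2r = 0.7071·a.
d = 0.7071 × 563 = 398 pm.

398 pm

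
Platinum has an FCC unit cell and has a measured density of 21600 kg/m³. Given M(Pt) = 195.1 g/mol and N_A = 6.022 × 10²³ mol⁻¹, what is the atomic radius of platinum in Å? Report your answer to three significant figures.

For an FCC cell (Z = 4), a³ = Z·M/(N_A·ρ) = 4 × 195.1 / (6.022 × 10²³ × 21.60) = 6.000 × 10^-23 cm³, so a = 3.915 × 10^-8 cm = 3.915 Å.
Atoms touch along the face diagonal, so √2·a = 4r, so r = 0.3536 × a = 1.38 Å.

1.38 Å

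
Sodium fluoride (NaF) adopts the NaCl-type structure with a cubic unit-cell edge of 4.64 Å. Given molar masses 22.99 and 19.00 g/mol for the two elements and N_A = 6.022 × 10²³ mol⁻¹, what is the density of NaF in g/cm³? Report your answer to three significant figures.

The NaCl-type structure contains Z = 4 formula units per cell; M(NaF) = 22.99 + 19.00 = 41.99 g/mol.
a³ = (4.640 × 10^-8 cm)³ = 9.990 × 10^-23 cm³.
ρ = 4 × 41.99 / (6.022 × 10²³ × 9.990 × 10^-23) = 2.792 g/cm³.

2.79 g/cm³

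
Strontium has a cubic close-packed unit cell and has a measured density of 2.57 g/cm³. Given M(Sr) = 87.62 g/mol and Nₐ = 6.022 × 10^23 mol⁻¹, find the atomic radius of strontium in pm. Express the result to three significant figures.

For an FCC cell (Z = 4), a³ = Z·M/(N_A·ρ) = 4 × 87.62 / (6.022 × 10²³ × 2.570) = 2.265 × 10^-22 cm³, so a = 6.095 × 10^-8 cm = 609.5 pm.
Atoms touch along the face diagonal, so √2·a = 4r, so r = 0.3536 × a = 216 pm.

216 pm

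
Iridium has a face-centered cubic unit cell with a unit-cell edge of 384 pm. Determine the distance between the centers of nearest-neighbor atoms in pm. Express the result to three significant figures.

In an FCC structure, atoms touch along the face diagonal, so √2·a = 4r; the nearest-neighbor distance equals 2r = 0.7071·a.
d = 0.7071 × 384 = 272 pm.

272 pm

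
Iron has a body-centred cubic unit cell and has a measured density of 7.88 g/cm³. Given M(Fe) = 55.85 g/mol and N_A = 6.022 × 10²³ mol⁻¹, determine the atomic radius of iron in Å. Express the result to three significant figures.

1.24 Å

For a BCC cell (Z = 2), a³ = Z·M/(N_A·ρ) = 2 × 55.85 / (6.022 × 10²³ × 7.880) = 2.354 × 10^-23 cm³, so a = 2.866 × 10^-8 cm = 2.866 Å.
Atoms touch along the body diagonal, so √3·a = 4r, so r = 0.4330 × a = 1.24 Å.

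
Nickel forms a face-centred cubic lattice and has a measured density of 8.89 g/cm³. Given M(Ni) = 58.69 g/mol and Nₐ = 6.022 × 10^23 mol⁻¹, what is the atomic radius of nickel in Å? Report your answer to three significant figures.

For an FCC cell (Z = 4), a³ = Z·M/(N_A·ρ) = 4 × 58.69 / (6.022 × 10²³ × 8.890) = 4.385 × 10^-23 cm³, so a = 3.526 × 10^-8 cm = 3.526 Å.
Atoms touch along the face diagonal, so √2·a = 4r, so r = 0.3536 × a = 1.25 Å.

1.25 Å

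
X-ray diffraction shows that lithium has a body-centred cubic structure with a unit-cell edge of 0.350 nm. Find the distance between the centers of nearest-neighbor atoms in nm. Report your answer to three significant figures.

0.303 nm

In a BCC structure, atoms touch along the body diagonal, so √3·a = 4r; the nearest-neighbor distance equals 2r = 0.8660·a.
d = 0.8660 × 0.350 = 0.303 nm.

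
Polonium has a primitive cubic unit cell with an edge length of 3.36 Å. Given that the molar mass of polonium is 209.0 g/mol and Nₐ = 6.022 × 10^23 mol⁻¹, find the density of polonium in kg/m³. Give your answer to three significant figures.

9150 kg/m³

A simple cubic unit cell contains Z = 1 atom.
Cell volume: a³ = (3.36 Å)³ = (3.360 × 10^-8 cm)³ = 3.793 × 10^-23 cm³.
ρ = Z·M/(N_A·a³) = 1 × 209.0 / (6.022 × 10²³ × 3.793 × 10^-23) = 9.149 g/cm³ = 9150 kg/m³.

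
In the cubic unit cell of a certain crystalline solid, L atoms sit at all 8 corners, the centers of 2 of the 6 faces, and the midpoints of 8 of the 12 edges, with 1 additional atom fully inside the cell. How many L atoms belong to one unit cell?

Corner atoms are shared by 8 cells (1/8 each), face atoms by 2 (1/2 each), edge atoms by 4 (1/4 each), interior atoms are unshared.
Net atoms = 8 × 1/8 + 2 × 1/2 + 8 × 1/4 + 1 = 1 + 1 + 2 + 1 = 5.

5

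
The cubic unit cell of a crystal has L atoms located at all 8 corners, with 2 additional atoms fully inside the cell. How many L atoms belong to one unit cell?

3

Corner atoms are shared by 8 cells (1/8 each), interior atoms are unshared.
Net atoms = 8 × 1/8 + 2 = 1 + 2 = 3.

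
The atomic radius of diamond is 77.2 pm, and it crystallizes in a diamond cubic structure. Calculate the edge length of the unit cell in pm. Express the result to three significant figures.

In a diamond cubic lattice, nearest neighbors lie along the body diagonal with √3·a = 8r.
a = 8r/√3 = 8 × 77.2 / 1.7321 = 357 pm.

357 pm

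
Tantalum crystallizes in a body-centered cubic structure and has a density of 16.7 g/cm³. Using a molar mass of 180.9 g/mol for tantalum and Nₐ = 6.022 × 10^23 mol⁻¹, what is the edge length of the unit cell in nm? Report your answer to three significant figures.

0.330 nm

With Z = 2 atoms per BCC cell, a³ = Z·M/(N_A·ρ) = 2 × 180.9 / (6.022 × 10²³ × 16.70 g/cm³) = 3.598 × 10^-23 cm³.
a = (3.598 × 10^-23)^(1/3) = 3.301 × 10^-8 cm = 0.330 nm.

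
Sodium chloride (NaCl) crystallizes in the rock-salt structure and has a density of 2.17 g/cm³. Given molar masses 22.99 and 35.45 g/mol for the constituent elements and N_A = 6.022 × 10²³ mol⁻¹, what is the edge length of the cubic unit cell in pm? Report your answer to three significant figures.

M(NaCl) = 58.44 g/mol; Z = 4 formula units per cell.
a³ = Z·M/(N_A·ρ) = 4 × 58.44 / (6.022 × 10²³ × 2.17) = 1.789 × 10^-22 cm³, so a = 5.635 × 10^-8 cm = 563 pm.

563 pm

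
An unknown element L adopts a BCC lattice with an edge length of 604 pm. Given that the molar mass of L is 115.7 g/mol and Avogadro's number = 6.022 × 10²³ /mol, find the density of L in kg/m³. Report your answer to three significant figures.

1740 kg/m³

A BCC unit cell contains Z = 2 atoms.
Cell volume: a³ = (604 pm)³ = (6.040 × 10^-8 cm)³ = 2.203 × 10^-22 cm³.
ρ = Z·M/(N_A·a³) = 2 × 115.7 / (6.022 × 10²³ × 2.203 × 10^-22) = 1.744 g/cm³ = 1740 kg/m³.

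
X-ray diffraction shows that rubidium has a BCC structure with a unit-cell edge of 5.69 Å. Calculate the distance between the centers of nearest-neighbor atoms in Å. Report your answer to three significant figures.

In a BCC structure, atoms touch along the body diagonal, so √3·a = 4r; the nearest-neighbor distance equals 2r = 0.8660·a.
d = 0.8660 × 5.69 = 4.93 Å.

4.93 Å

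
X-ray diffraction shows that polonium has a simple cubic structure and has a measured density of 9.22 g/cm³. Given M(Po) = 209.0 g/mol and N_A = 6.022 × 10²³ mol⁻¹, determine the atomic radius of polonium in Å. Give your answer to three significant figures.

For a simple cubic cell (Z = 1), a³ = Z·M/(N_A·ρ) = 1 × 209.0 / (6.022 × 10²³ × 9.220) = 3.764 × 10^-23 cm³, so a = 3.351 × 10^-8 cm = 3.351 Å.
Atoms touch along the cell edge, so a = 2r, so r = 0.5000 × a = 1.68 Å.

1.68 Å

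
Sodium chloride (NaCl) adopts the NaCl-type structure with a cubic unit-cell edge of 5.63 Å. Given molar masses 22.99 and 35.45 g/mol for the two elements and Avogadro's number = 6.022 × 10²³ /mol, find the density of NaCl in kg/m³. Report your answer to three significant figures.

The NaCl-type structure contains Z = 4 formula units per cell; M(NaCl) = 22.99 + 35.45 = 58.44 g/mol.
a³ = (5.630 × 10^-8 cm)³ = 1.785 × 10^-22 cm³.
ρ = 4 × 58.44 / (6.022 × 10²³ × 1.785 × 10^-22) = 2.175 g/cm³ = 2180 kg/m³.

2180 kg/m³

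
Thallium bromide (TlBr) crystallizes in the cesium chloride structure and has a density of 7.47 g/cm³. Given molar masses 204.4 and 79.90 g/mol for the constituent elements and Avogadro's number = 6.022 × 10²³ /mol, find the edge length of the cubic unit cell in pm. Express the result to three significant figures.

M(TlBr) = 284.3 g/mol; Z = 1 formula unit per cell.
a³ = Z·M/(N_A·ρ) = 1 × 284.3 / (6.022 × 10²³ × 7.47) = 6.320 × 10^-23 cm³, so a = 3.983 × 10^-8 cm = 398 pm.

398 pm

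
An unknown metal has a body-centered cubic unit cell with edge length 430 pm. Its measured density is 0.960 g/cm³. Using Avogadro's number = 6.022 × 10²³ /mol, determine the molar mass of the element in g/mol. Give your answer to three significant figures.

23.0 g/mol

A BCC cell has Z = 2 atoms; a = 4.300 × 10^-8 cm.
M = ρ·N_A·a³/Z = 0.960 × 6.022 × 10²³ × 7.951 × 10^-23 / 2 = 23.0 g/mol.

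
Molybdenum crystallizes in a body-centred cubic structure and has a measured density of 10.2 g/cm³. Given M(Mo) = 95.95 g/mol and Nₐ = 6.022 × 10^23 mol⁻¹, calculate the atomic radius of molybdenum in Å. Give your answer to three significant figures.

For a BCC cell (Z = 2), a³ = Z·M/(N_A·ρ) = 2 × 95.95 / (6.022 × 10²³ × 10.20) = 3.124 × 10^-23 cm³, so a = 3.150 × 10^-8 cm = 3.150 Å.
Atoms touch along the body diagonal, so √3·a = 4r, so r = 0.4330 × a = 1.36 Å.

1.36 Å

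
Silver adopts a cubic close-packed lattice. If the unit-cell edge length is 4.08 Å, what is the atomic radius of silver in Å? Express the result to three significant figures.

1.44 Å

In an FCC lattice, atoms touch along the face diagonal, so √2·a = 4r.
r = √2·a/4 = 1.4142 × 4.08 / 4 = 1.44 Å.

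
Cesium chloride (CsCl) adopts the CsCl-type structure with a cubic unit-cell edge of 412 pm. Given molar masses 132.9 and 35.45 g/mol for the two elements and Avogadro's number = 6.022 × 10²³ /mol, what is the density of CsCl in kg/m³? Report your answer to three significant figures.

The CsCl-type structure contains Z = 1 formula unit per cell; M(CsCl) = 132.9 + 35.45 = 168.35 g/mol.
a³ = (4.120 × 10^-8 cm)³ = 6.993 × 10^-23 cm³.
ρ = 1 × 168.35 / (6.022 × 10²³ × 6.993 × 10^-23) = 3.997 g/cm³ = 4000 kg/m³.

4000 kg/m³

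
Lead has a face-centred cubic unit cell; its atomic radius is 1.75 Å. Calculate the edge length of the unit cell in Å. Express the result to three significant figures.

4.95 Å

In an FCC lattice, atoms touch along the face diagonal, so √2·a = 4r.
a = 4r/√2 = 4 × 1.75 / 1.4142 = 4.95 Å.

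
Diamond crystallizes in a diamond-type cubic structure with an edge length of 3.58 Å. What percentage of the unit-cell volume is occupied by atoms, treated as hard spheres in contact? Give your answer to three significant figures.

In a diamond cubic lattice nearest neighbors lie along the body diagonal with √3·a = 8r, so r = 0.2165a = 0.7751 Å.
Packing fraction = Z·(4/3)πr³ / a³ = 8 × (4/3)π × (0.7751)³ / (3.58)³ = 0.3401 = 34.0%.

34.0%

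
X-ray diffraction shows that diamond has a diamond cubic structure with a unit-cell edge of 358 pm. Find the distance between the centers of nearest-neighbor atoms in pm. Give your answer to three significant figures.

155 pm

In a diamond cubic structure, nearest neighbors lie along the body diagonal with √3·a = 8r; the nearest-neighbor distance equals 2r = 0.4330·a.
d = 0.4330 × 358 = 155 pm.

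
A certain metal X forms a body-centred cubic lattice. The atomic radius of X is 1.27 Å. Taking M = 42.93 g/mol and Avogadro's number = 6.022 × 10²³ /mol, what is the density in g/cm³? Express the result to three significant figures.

In a BCC lattice, atoms touch along the body diagonal, so √3·a = 4r, giving a = 2.933 Å = 2.933 × 10^-8 cm.
With Z = 2, ρ = Z·M/(N_A·a³) = 2 × 42.93 / (6.022 × 10²³ × 2.523 × 10^-23) = 5.651 g/cm³.

5.65 g/cm³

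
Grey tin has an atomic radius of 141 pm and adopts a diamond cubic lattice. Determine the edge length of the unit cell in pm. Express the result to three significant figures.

651 pm

In a diamond cubic lattice, nearest neighbors lie along the body diagonal with √3·a = 8r.
a = 8r/√3 = 8 × 141 / 1.7321 = 651 pm.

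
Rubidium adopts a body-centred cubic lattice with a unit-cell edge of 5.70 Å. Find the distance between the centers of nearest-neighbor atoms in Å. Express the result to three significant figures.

In a BCC structure, atoms touch along the body diagonal, so √3·a = 4r; the nearest-neighbor distance equals 2r = 0.8660·a.
d = 0.8660 × 5.70 = 4.94 Å.

4.94 Å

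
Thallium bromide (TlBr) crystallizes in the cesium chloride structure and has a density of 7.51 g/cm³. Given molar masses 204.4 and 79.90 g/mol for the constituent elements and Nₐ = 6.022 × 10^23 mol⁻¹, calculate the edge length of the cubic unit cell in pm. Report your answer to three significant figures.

M(TlBr) = 284.3 g/mol; Z = 1 formula unit per cell.
a³ = Z·M/(N_A·ρ) = 1 × 284.3 / (6.022 × 10²³ × 7.51) = 6.286 × 10^-23 cm³, so a = 3.976 × 10^-8 cm = 398 pm.

398 pm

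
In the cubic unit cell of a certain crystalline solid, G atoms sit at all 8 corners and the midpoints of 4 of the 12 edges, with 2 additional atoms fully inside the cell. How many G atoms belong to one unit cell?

Corner atoms are shared by 8 cells (1/8 each), edge atoms by 4 (1/4 each), interior atoms are unshared.
Net atoms = 8 × 1/8 + 4 × 1/4 + 2 = 1 + 1 + 2 = 4.

4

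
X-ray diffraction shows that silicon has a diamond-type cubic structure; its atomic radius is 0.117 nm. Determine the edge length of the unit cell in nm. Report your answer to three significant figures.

In a diamond cubic lattice, nearest neighbors lie along the body diagonal with √3·a = 8r.
a = 8r/√3 = 8 × 0.117 / 1.7321 = 0.540 nm.

0.540 nm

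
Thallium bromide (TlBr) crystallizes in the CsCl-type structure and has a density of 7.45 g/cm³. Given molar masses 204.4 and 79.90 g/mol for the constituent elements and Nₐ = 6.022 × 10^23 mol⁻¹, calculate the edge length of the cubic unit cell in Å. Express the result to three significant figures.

M(TlBr) = 284.3 g/mol; Z = 1 formula unit per cell.
a³ = Z·M/(N_A·ρ) = 1 × 284.3 / (6.022 × 10²³ × 7.45) = 6.337 × 10^-23 cm³, so a = 3.987 × 10^-8 cm = 3.99 Å.

3.99 Å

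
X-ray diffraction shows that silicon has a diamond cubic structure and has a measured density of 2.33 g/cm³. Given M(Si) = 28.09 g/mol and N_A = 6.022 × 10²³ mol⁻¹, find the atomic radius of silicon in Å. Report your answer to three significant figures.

For a diamond cubic cell (Z = 8), a³ = Z·M/(N_A·ρ) = 8 × 28.09 / (6.022 × 10²³ × 2.330) = 1.602 × 10^-22 cm³, so a = 5.431 × 10^-8 cm = 5.431 Å.
Nearest neighbors lie along the body diagonal with √3·a = 8r, so r = 0.2165 × a = 1.18 Å.

1.18 Å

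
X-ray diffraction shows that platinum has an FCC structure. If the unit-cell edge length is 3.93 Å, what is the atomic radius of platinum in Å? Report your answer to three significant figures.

1.39 Å

In an FCC lattice, atoms touch along the face diagonal, so √2·a = 4r.
r = √2·a/4 = 1.4142 × 3.93 / 4 = 1.39 Å.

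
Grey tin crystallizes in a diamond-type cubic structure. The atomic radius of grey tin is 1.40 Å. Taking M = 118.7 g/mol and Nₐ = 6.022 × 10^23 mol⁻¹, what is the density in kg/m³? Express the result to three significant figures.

5830 kg/m³

In a diamond cubic lattice, nearest neighbors lie along the body diagonal with √3·a = 8r, giving a = 6.466 Å = 6.466 × 10^-8 cm.
With Z = 8, ρ = Z·M/(N_A·a³) = 8 × 118.7 / (6.022 × 10²³ × 2.704 × 10^-22) = 5.832 g/cm³ = 5830 kg/m³.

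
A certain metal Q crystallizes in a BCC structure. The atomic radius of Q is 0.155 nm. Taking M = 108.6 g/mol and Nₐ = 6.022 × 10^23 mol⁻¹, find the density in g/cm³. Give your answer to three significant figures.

7.86 g/cm³

In a BCC lattice, atoms touch along the body diagonal, so √3·a = 4r, giving a = 0.3580 nm = 3.580 × 10^-8 cm.
With Z = 2, ρ = Z·M/(N_A·a³) = 2 × 108.6 / (6.022 × 10²³ × 4.587 × 10^-23) = 7.864 g/cm³.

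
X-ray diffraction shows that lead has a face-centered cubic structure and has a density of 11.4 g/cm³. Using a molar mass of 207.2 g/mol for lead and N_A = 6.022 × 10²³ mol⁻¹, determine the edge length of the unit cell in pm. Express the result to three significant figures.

With Z = 4 atoms per FCC cell, a³ = Z·M/(N_A·ρ) = 4 × 207.2 / (6.022 × 10²³ × 11.40 g/cm³) = 1.207 × 10^-22 cm³.
a = (1.207 × 10^-22)^(1/3) = 4.942 × 10^-8 cm = 494 pm.

494 pm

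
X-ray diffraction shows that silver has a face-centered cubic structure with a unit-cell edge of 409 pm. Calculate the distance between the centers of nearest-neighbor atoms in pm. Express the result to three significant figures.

289 pm

In an FCC structure, atoms touch along the face diagonal, so √2·a = 4r; the nearest-neighbor distance equals 2r = 0.7071·a.
d = 0.7071 × 409 = 289 pm.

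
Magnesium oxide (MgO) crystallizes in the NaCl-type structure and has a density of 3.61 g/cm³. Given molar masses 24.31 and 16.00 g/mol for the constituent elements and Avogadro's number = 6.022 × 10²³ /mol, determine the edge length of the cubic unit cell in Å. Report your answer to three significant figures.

M(MgO) = 40.31 g/mol; Z = 4 formula units per cell.
a³ = Z·M/(N_A·ρ) = 4 × 40.31 / (6.022 × 10²³ × 3.61) = 7.417 × 10^-23 cm³, so a = 4.202 × 10^-8 cm = 4.20 Å.

4.20 Å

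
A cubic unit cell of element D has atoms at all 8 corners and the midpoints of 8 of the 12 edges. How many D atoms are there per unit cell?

Corner atoms are shared by 8 cells (1/8 each), edge atoms by 4 (1/4 each).
Net atoms = 8 × 1/8 + 8 × 1/4 = 1 + 2 = 3.

3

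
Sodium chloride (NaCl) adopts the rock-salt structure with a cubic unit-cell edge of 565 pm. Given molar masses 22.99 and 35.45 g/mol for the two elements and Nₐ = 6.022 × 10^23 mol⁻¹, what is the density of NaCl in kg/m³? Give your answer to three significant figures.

2150 kg/m³

The rock-salt structure contains Z = 4 formula units per cell; M(NaCl) = 22.99 + 35.45 = 58.44 g/mol.
a³ = (5.650 × 10^-8 cm)³ = 1.804 × 10^-22 cm³.
ρ = 4 × 58.44 / (6.022 × 10²³ × 1.804 × 10^-22) = 2.152 g/cm³ = 2150 kg/m³.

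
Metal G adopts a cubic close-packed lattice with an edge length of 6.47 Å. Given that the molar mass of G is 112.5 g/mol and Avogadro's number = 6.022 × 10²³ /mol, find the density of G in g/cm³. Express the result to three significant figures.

An FCC unit cell contains Z = 4 atoms.
Cell volume: a³ = (6.47 Å)³ = (6.470 × 10^-8 cm)³ = 2.708 × 10^-22 cm³.
ρ = Z·M/(N_A·a³) = 4 × 112.5 / (6.022 × 10²³ × 2.708 × 10^-22) = 2.759 g/cm³.

2.76 g/cm³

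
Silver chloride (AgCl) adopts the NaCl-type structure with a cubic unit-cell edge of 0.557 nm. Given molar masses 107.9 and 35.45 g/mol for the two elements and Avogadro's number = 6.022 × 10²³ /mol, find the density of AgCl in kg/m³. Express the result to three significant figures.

5510 kg/m³

The NaCl-type structure contains Z = 4 formula units per cell; M(AgCl) = 107.9 + 35.45 = 143.35 g/mol.
a³ = (5.570 × 10^-8 cm)³ = 1.728 × 10^-22 cm³.
ρ = 4 × 143.35 / (6.022 × 10²³ × 1.728 × 10^-22) = 5.510 g/cm³ = 5510 kg/m³.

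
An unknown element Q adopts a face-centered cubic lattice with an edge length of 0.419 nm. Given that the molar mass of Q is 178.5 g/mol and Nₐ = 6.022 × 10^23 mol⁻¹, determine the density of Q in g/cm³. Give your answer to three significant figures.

16.1 g/cm³

An FCC unit cell contains Z = 4 atoms.
Cell volume: a³ = (0.419 nm)³ = (4.190 × 10^-8 cm)³ = 7.356 × 10^-23 cm³.
ρ = Z·M/(N_A·a³) = 4 × 178.5 / (6.022 × 10²³ × 7.356 × 10^-23) = 16.12 g/cm³.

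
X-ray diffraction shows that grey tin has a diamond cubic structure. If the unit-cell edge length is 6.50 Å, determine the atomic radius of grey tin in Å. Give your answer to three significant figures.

1.41 Å

In a diamond cubic lattice, nearest neighbors lie along the body diagonal with √3·a = 8r.
r = √3·a/8 = 1.7321 × 6.50 / 8 = 1.41 Å.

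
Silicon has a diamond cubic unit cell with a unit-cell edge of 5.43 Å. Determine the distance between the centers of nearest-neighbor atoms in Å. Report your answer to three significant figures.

In a diamond cubic structure, nearest neighbors lie along the body diagonal with √3·a = 8r; the nearest-neighbor distance equals 2r = 0.4330·a.
d = 0.4330 × 5.43 = 2.35 Å.

2.35 Å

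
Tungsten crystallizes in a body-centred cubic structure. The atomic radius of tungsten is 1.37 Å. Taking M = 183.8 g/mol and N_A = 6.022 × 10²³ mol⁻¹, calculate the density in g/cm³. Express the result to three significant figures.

In a BCC lattice, atoms touch along the body diagonal, so √3·a = 4r, giving a = 3.164 Å = 3.164 × 10^-8 cm.
With Z = 2, ρ = Z·M/(N_A·a³) = 2 × 183.8 / (6.022 × 10²³ × 3.167 × 10^-23) = 19.27 g/cm³.

19.3 g/cm³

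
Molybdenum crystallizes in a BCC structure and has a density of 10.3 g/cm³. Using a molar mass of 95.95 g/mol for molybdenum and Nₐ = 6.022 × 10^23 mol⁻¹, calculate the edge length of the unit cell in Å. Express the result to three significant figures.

3.14 Å

With Z = 2 atoms per BCC cell, a³ = Z·M/(N_A·ρ) = 2 × 95.95 / (6.022 × 10²³ × 10.30 g/cm³) = 3.094 × 10^-23 cm³.
a = (3.094 × 10^-23)^(1/3) = 3.139 × 10^-8 cm = 3.14 Å.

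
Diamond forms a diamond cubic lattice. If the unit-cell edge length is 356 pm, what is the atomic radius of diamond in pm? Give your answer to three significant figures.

77.1 pm

In a diamond cubic lattice, nearest neighbors lie along the body diagonal with √3·a = 8r.
r = √3·a/8 = 1.7321 × 356 / 8 = 77.1 pm.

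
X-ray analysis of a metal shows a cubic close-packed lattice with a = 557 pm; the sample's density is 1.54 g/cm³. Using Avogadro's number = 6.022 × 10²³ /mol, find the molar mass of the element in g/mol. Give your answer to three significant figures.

40.1 g/mol

An FCC cell has Z = 4 atoms; a = 5.570 × 10^-8 cm.
M = ρ·N_A·a³/Z = 1.54 × 6.022 × 10²³ × 1.728 × 10^-22 / 4 = 40.1 g/mol.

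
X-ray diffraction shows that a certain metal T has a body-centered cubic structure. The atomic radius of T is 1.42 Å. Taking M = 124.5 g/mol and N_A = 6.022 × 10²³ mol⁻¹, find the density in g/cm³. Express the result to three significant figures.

In a BCC lattice, atoms touch along the body diagonal, so √3·a = 4r, giving a = 3.279 Å = 3.279 × 10^-8 cm.
With Z = 2, ρ = Z·M/(N_A·a³) = 2 × 124.5 / (6.022 × 10²³ × 3.527 × 10^-23) = 11.72 g/cm³.

11.7 g/cm³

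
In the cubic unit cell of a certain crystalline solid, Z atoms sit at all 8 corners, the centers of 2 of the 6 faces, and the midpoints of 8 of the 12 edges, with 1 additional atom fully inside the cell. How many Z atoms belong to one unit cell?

5

Corner atoms are shared by 8 cells (1/8 each), face atoms by 2 (1/2 each), edge atoms by 4 (1/4 each), interior atoms are unshared.
Net atoms = 8 × 1/8 + 2 × 1/2 + 8 × 1/4 + 1 = 1 + 1 + 2 + 1 = 5.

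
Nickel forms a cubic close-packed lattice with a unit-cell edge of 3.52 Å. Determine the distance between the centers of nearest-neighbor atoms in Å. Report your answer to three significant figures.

2.49 Å

In an FCC structure, atoms touch along the face diagonal, so √2·a = 4r; the nearest-neighbor distance equals 2r = 0.7071·a.
d = 0.7071 × 3.52 = 2.49 Å.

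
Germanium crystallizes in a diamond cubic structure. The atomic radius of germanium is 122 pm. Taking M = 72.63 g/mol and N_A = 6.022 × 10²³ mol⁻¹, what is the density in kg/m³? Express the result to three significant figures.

In a diamond cubic lattice, nearest neighbors lie along the body diagonal with √3·a = 8r, giving a = 563.5 pm = 5.635 × 10^-8 cm.
With Z = 8, ρ = Z·M/(N_A·a³) = 8 × 72.63 / (6.022 × 10²³ × 1.789 × 10^-22) = 5.393 g/cm³ = 5390 kg/m³.

5390 kg/m³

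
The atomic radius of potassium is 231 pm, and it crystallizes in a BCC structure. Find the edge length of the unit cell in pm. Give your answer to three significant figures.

533 pm

In a BCC lattice, atoms touch along the body diagonal, so √3·a = 4r.
a = 4r/√3 = 4 × 231 / 1.7321 = 533 pm.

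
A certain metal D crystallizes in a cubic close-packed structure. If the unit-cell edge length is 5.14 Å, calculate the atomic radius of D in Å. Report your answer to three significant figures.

1.82 Å

In an FCC lattice, atoms touch along the face diagonal, so √2·a = 4r.
r = √2·a/4 = 1.4142 × 5.14 / 4 = 1.82 Å.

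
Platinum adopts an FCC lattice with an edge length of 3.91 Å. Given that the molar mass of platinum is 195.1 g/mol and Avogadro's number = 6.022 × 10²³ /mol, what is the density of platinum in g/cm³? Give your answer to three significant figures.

An FCC unit cell contains Z = 4 atoms.
Cell volume: a³ = (3.91 Å)³ = (3.910 × 10^-8 cm)³ = 5.978 × 10^-23 cm³.
ρ = Z·M/(N_A·a³) = 4 × 195.1 / (6.022 × 10²³ × 5.978 × 10^-23) = 21.68 g/cm³.

21.7 g/cm³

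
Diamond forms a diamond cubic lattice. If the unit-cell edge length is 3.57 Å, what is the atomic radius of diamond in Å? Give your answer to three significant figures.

In a diamond cubic lattice, nearest neighbors lie along the body diagonal with √3·a = 8r.
r = √3·a/8 = 1.7321 × 3.57 / 8 = 0.773 Å.

0.773 Å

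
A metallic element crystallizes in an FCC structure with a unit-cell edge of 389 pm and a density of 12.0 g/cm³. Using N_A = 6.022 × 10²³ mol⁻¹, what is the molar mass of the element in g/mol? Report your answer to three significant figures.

An FCC cell has Z = 4 atoms; a = 3.890 × 10^-8 cm.
M = ρ·N_A·a³/Z = 12.0 × 6.022 × 10²³ × 5.886 × 10^-23 / 4 = 106 g/mol.

106 g/mol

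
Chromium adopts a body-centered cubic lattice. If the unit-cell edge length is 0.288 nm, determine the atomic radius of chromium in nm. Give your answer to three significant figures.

In a BCC lattice, atoms touch along the body diagonal, so √3·a = 4r.
r = √3·a/4 = 1.7321 × 0.288 / 4 = 0.125 nm.

0.125 nm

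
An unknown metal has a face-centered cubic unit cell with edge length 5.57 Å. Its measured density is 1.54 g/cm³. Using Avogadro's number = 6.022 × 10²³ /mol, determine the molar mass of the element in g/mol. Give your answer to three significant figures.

40.1 g/mol

An FCC cell has Z = 4 atoms; a = 5.570 × 10^-8 cm.
M = ρ·N_A·a³/Z = 1.54 × 6.022 × 10²³ × 1.728 × 10^-22 / 4 = 40.1 g/mol.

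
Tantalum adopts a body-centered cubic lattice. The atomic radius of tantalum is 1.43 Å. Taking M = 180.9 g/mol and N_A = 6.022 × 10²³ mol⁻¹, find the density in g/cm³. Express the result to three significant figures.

In a BCC lattice, atoms touch along the body diagonal, so √3·a = 4r, giving a = 3.302 Å = 3.302 × 10^-8 cm.
With Z = 2, ρ = Z·M/(N_A·a³) = 2 × 180.9 / (6.022 × 10²³ × 3.602 × 10^-23) = 16.68 g/cm³.

16.7 g/cm³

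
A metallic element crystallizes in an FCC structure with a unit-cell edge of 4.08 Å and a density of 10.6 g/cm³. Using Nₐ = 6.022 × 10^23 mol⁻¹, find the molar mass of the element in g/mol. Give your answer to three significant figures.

108 g/mol

An FCC cell has Z = 4 atoms; a = 4.080 × 10^-8 cm.
M = ρ·N_A·a³/Z = 10.6 × 6.022 × 10²³ × 6.792 × 10^-23 / 4 = 108 g/mol.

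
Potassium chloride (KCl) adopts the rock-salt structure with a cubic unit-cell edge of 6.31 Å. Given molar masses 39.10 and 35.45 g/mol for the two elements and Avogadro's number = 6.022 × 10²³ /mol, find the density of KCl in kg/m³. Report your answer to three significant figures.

1970 kg/m³

The rock-salt structure contains Z = 4 formula units per cell; M(KCl) = 39.10 + 35.45 = 74.55 g/mol.
a³ = (6.310 × 10^-8 cm)³ = 2.512 × 10^-22 cm³.
ρ = 4 × 74.55 / (6.022 × 10²³ × 2.512 × 10^-22) = 1.971 g/cm³ = 1970 kg/m³.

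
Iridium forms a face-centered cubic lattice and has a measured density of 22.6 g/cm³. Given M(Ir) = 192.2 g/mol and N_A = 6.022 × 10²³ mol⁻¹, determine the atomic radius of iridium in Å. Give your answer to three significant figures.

For an FCC cell (Z = 4), a³ = Z·M/(N_A·ρ) = 4 × 192.2 / (6.022 × 10²³ × 22.60) = 5.649 × 10^-23 cm³, so a = 3.837 × 10^-8 cm = 3.837 Å.
Atoms touch along the face diagonal, so √2·a = 4r, so r = 0.3536 × a = 1.36 Å.

1.36 Å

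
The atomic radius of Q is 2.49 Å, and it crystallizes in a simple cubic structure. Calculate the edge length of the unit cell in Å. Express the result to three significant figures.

In a simple cubic lattice, atoms touch along the cell edge, so a = 2r.
a = 2r = 2 × 2.49 = 4.98 Å.

4.98 Å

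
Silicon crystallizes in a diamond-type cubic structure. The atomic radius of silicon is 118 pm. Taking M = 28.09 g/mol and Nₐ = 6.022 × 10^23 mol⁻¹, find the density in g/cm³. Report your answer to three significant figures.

2.30 g/cm³

In a diamond cubic lattice, nearest neighbors lie along the body diagonal with √3·a = 8r, giving a = 545.0 pm = 5.450 × 10^-8 cm.
With Z = 8, ρ = Z·M/(N_A·a³) = 8 × 28.09 / (6.022 × 10²³ × 1.619 × 10^-22) = 2.305 g/cm³.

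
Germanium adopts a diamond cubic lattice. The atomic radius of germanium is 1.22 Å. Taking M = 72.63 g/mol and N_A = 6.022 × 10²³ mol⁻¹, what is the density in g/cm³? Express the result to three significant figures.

5.39 g/cm³

In a diamond cubic lattice, nearest neighbors lie along the body diagonal with √3·a = 8r, giving a = 5.635 Å = 5.635 × 10^-8 cm.
With Z = 8, ρ = Z·M/(N_A·a³) = 8 × 72.63 / (6.022 × 10²³ × 1.789 × 10^-22) = 5.393 g/cm³.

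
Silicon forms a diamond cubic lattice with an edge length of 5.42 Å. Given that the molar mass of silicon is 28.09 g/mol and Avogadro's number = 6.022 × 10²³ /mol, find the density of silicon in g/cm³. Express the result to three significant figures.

2.34 g/cm³

A diamond cubic unit cell contains Z = 8 atoms.
Cell volume: a³ = (5.42 Å)³ = (5.420 × 10^-8 cm)³ = 1.592 × 10^-22 cm³.
ρ = Z·M/(N_A·a³) = 8 × 28.09 / (6.022 × 10²³ × 1.592 × 10^-22) = 2.344 g/cm³.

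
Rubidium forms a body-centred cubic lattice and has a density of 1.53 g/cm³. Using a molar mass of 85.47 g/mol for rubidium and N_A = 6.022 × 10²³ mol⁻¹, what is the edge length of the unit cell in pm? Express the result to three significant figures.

With Z = 2 atoms per BCC cell, a³ = Z·M/(N_A·ρ) = 2 × 85.47 / (6.022 × 10²³ × 1.530 g/cm³) = 1.855 × 10^-22 cm³.
a = (1.855 × 10^-22)^(1/3) = 5.703 × 10^-8 cm = 570 pm.

570 pm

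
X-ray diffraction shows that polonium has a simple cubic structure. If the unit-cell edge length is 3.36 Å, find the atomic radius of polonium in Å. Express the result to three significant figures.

1.68 Å

In a simple cubic lattice, atoms touch along the cell edge, so a = 2r.
r = a/2 = 3.36/2 = 1.68 Å.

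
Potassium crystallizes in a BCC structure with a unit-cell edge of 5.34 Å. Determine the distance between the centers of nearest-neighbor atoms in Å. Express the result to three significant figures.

In a BCC structure, atoms touch along the body diagonal, so √3·a = 4r; the nearest-neighbor distance equals 2r = 0.8660·a.
d = 0.8660 × 5.34 = 4.62 Å.

4.62 Å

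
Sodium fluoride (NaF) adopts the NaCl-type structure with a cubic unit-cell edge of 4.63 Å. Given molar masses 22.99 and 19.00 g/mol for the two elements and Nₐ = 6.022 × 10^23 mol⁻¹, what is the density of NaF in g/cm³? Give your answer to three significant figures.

The NaCl-type structure contains Z = 4 formula units per cell; M(NaF) = 22.99 + 19.00 = 41.99 g/mol.
a³ = (4.630 × 10^-8 cm)³ = 9.925 × 10^-23 cm³.
ρ = 4 × 41.99 / (6.022 × 10²³ × 9.925 × 10^-23) = 2.810 g/cm³.

2.81 g/cm³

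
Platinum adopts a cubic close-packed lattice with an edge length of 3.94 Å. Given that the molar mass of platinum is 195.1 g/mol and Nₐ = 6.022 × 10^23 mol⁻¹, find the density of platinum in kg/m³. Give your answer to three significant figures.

An FCC unit cell contains Z = 4 atoms.
Cell volume: a³ = (3.94 Å)³ = (3.940 × 10^-8 cm)³ = 6.116 × 10^-23 cm³.
ρ = Z·M/(N_A·a³) = 4 × 195.1 / (6.022 × 10²³ × 6.116 × 10^-23) = 21.19 g/cm³ = 21200 kg/m³.

21200 kg/m³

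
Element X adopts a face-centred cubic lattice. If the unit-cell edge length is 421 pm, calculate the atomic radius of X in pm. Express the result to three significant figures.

149 pm

In an FCC lattice, atoms touch along the face diagonal, so √2·a = 4r.
r = √2·a/4 = 1.4142 × 421 / 4 = 149 pm.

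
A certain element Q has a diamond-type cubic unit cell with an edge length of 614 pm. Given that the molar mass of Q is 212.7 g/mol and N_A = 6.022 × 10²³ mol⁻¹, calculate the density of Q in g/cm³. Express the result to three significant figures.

A diamond cubic unit cell contains Z = 8 atoms.
Cell volume: a³ = (614 pm)³ = (6.140 × 10^-8 cm)³ = 2.315 × 10^-22 cm³.
ρ = Z·M/(N_A·a³) = 8 × 212.7 / (6.022 × 10²³ × 2.315 × 10^-22) = 12.21 g/cm³.

12.2 g/cm³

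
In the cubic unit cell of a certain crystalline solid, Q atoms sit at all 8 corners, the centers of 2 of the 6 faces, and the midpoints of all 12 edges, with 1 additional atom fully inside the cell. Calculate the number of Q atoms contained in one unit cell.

Corner atoms are shared by 8 cells (1/8 each), face atoms by 2 (1/2 each), edge atoms by 4 (1/4 each), interior atoms are unshared.
Net atoms = 8 × 1/8 + 2 × 1/2 + 12 × 1/4 + 1 = 1 + 1 + 3 + 1 = 6.

6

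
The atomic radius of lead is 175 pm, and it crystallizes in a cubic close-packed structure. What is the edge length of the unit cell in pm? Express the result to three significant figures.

In an FCC lattice, atoms touch along the face diagonal, so √2·a = 4r.
a = 4r/√2 = 4 × 175 / 1.4142 = 495 pm.

495 pm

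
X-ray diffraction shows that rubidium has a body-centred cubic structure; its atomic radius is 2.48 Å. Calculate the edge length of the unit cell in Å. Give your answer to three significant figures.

5.73 Å

In a BCC lattice, atoms touch along the body diagonal, so √3·a = 4r.
a = 4r/√3 = 4 × 2.48 / 1.7321 = 5.73 Å.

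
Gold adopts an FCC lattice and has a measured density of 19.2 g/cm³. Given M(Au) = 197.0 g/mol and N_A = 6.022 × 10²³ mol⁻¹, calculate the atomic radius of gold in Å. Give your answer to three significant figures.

1.44 Å

For an FCC cell (Z = 4), a³ = Z·M/(N_A·ρ) = 4 × 197.0 / (6.022 × 10²³ × 19.20) = 6.815 × 10^-23 cm³, so a = 4.085 × 10^-8 cm = 4.085 Å.
Atoms touch along the face diagonal, so √2·a = 4r, so r = 0.3536 × a = 1.44 Å.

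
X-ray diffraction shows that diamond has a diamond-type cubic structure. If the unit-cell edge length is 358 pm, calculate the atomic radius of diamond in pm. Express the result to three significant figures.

77.5 pm

In a diamond cubic lattice, nearest neighbors lie along the body diagonal with √3·a = 8r.
r = √3·a/8 = 1.7321 × 358 / 8 = 77.5 pm.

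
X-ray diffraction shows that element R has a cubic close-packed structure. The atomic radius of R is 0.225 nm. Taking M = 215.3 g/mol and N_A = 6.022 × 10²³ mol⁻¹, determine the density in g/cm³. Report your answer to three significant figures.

5.55 g/cm³

In an FCC lattice, atoms touch along the face diagonal, so √2·a = 4r, giving a = 0.6364 nm = 6.364 × 10^-8 cm.
With Z = 4, ρ = Z·M/(N_A·a³) = 4 × 215.3 / (6.022 × 10²³ × 2.577 × 10^-22) = 5.549 g/cm³.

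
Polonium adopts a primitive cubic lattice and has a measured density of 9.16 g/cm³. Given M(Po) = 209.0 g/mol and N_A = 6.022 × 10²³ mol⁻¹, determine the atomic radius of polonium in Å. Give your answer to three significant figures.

For a simple cubic cell (Z = 1), a³ = Z·M/(N_A·ρ) = 1 × 209.0 / (6.022 × 10²³ × 9.160) = 3.789 × 10^-23 cm³, so a = 3.359 × 10^-8 cm = 3.359 Å.
Atoms touch along the cell edge, so a = 2r, so r = 0.5000 × a = 1.68 Å.

1.68 Å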